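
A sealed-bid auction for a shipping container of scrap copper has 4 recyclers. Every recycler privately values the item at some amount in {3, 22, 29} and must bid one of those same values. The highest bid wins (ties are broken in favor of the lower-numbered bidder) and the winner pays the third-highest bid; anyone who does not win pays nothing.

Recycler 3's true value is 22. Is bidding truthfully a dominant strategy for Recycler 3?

Consider the case where Recycler 1 bids 3, Recycler 2 bids 3 and Recycler 4 bids 29.
Truthful bid 22: loses, pays 0, utility 0.
Bid 29 instead: wins, pays 3, utility 22 - 3 = 19.
Since 19 > 0, bidding 29 is strictly better here, so truthful bidding is not dominant.

No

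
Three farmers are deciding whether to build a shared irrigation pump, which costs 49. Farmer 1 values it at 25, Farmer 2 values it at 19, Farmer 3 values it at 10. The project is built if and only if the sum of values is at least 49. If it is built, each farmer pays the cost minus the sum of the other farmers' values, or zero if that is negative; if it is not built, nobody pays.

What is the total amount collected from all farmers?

39

Total value 54 ≥ cost 49, so it is built.
Farmer 1: others sum to 29; max(0, 49 - 29) = 20.
Farmer 2: others sum to 35; max(0, 49 - 35) = 14.
Farmer 3: others sum to 44; max(0, 49 - 44) = 5.
Total collected = 20 + 14 + 5 = 39.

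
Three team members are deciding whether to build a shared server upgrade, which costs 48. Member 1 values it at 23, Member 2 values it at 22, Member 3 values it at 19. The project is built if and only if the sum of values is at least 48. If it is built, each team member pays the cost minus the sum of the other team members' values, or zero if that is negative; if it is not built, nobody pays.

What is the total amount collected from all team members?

16

Total value 64 ≥ cost 48, so it is built.
Member 1: others sum to 41; max(0, 48 - 41) = 7.
Member 2: others sum to 42; max(0, 48 - 42) = 6.
Member 3: others sum to 45; max(0, 48 - 45) = 3.
Total collected = 7 + 6 + 3 = 16.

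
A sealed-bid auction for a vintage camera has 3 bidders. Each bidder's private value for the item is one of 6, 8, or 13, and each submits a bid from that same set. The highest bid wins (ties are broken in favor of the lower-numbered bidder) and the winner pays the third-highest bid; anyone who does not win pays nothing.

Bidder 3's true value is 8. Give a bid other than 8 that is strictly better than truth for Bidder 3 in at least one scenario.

Suppose Bidder 1 bids 6 and Bidder 2 bids 8.
Bid 8: loses, pays 0, utility 0.
Bid 13: wins, pays 6, utility 8 - 6 = 2.
So bidding 13 beats truth here (2 > 0).

13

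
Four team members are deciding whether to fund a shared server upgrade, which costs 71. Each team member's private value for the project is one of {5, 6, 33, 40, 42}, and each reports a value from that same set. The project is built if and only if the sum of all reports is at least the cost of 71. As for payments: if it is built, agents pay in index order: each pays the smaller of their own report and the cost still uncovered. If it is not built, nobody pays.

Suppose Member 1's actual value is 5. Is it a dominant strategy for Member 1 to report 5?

Check each profile of the others' reports and compare truth against every alternative report.
Others report (5, 33, 33): truth gives 0, best alternative gives -1.
Others report (5, 33, 40): truth gives 0, best alternative gives -1.
Others report (5, 33, 42): truth gives 0, best alternative gives -1.
Others report (5, 40, 33): truth gives 0, best alternative gives -1.
Others report (5, 40, 40): truth gives 0, best alternative gives -1.
Others report (5, 40, 42): truth gives 0, best alternative gives -1.
(Remaining 119 profiles checked similarly; truth is weakly best in each.)
In every case the truthful report is at least as good as any alternative, so it is a dominant strategy.

Yes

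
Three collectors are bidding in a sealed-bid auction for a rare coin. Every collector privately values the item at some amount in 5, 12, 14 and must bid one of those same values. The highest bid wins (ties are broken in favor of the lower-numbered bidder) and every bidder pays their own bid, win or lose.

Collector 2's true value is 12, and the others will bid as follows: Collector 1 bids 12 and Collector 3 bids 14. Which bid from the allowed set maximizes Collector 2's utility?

Bid 5: loses but pays 5, utility -5.
Bid 12: loses but pays 12, utility -12.
Bid 14: wins, pays 14, utility 12 - 14 = -2.
The best choice is 14 with utility -2.

14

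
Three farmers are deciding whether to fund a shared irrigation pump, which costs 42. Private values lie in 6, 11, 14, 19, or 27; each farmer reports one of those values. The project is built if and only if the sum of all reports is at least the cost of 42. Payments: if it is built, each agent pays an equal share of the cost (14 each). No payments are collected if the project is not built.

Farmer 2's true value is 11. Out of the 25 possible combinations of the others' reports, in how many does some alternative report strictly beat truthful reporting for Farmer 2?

4

Others report (6, 27): truth gives -3; report 6 gives 0 > -3. Violating.
Others report (14, 19): truth gives -3; report 6 gives 0 > -3. Violating.
Others report (19, 14): truth gives -3; report 6 gives 0 > -3. Violating.
Others report (27, 6): truth gives -3; report 6 gives 0 > -3. Violating.
Others report (6, 6): truth gives 0; no alternative beats it.
Others report (6, 11): truth gives 0; no alternative beats it.
(Checking all 25 profiles: 4 have a profitable deviation, 21 do not.)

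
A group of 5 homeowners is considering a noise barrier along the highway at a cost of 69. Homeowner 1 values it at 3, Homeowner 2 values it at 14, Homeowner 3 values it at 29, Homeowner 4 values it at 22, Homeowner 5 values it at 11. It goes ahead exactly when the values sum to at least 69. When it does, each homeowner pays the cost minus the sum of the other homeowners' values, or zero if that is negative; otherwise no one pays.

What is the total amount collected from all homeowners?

Total value 79 ≥ cost 69, so it is built.
Homeowner 1: others sum to 76; max(0, 69 - 76) = 0.
Homeowner 2: others sum to 65; max(0, 69 - 65) = 4.
Homeowner 3: others sum to 50; max(0, 69 - 50) = 19.
Homeowner 4: others sum to 57; max(0, 69 - 57) = 12.
Homeowner 5: others sum to 68; max(0, 69 - 68) = 1.
Total collected = 0 + 4 + 19 + 12 + 1 = 36.

36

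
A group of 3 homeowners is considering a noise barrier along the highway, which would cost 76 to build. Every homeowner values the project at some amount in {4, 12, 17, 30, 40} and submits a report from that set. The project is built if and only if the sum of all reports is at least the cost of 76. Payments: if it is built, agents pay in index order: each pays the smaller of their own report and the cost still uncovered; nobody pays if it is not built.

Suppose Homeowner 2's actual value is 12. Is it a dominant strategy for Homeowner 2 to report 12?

Consider the case where Homeowner 1 reports 40 and Homeowner 3 reports 40.
Truthful report 12: project built, pays 12, utility 12 - 12 = 0.
Report 4 instead: project built, pays 4, utility 12 - 4 = 8.
Since 8 > 0, reporting 4 is strictly better here, so truthful reporting is not dominant.

No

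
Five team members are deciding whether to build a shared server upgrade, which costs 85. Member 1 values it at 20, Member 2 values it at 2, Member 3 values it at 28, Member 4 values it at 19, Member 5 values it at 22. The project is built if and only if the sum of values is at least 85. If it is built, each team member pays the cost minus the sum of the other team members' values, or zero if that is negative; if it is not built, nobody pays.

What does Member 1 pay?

Total value 91 ≥ cost 85, so the project is built.
The other team members' values sum to 71.
Cost minus that sum is 85 - 71 = 14.

14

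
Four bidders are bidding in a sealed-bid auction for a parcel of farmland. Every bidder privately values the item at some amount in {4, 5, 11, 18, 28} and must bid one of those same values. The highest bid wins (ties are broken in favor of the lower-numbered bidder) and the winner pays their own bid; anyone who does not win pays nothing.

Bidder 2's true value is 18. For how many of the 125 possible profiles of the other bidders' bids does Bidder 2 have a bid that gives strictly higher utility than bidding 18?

Others bid (4, 4, 4): truth gives 0; bid 5 gives 13 > 0. Violating.
Others bid (4, 4, 5): truth gives 0; bid 5 gives 13 > 0. Violating.
Others bid (4, 4, 11): truth gives 0; bid 11 gives 7 > 0. Violating.
Others bid (4, 5, 4): truth gives 0; bid 5 gives 13 > 0. Violating.
Others bid (4, 4, 18): truth gives 0; no alternative beats it.
Others bid (4, 4, 28): truth gives 0; no alternative beats it.
(Checking all 125 profiles: 18 have a profitable deviation, 107 do not.)

18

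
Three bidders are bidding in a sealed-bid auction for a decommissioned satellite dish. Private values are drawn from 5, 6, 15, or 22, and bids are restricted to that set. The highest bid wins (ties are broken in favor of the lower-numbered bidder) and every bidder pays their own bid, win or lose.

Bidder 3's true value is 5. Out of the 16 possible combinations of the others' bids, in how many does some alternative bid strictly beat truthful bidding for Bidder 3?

1

Others bid (5, 5): truth gives -5; bid 6 gives -1 > -5. Violating.
Others bid (5, 6): truth gives -5; no alternative beats it.
Others bid (5, 15): truth gives -5; no alternative beats it.
(Checking all 16 profiles: 1 has a profitable deviation, 15 do not.)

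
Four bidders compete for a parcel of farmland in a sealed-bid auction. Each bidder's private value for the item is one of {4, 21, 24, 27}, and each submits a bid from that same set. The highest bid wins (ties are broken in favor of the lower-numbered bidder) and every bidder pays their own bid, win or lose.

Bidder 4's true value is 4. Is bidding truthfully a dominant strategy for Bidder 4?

Check each profile of the others' bids and compare truth against every alternative bid.
Others bid (4, 4, 24): truth gives -4, best alternative gives -21.
Others bid (4, 4, 27): truth gives -4, best alternative gives -21.
Others bid (4, 21, 24): truth gives -4, best alternative gives -21.
Others bid (4, 21, 27): truth gives -4, best alternative gives -21.
Others bid (4, 24, 4): truth gives -4, best alternative gives -21.
Others bid (4, 24, 21): truth gives -4, best alternative gives -21.
(Remaining 58 profiles checked similarly; truth is weakly best in each.)
In every case the truthful bid is at least as good as any alternative, so it is a dominant strategy.

Yes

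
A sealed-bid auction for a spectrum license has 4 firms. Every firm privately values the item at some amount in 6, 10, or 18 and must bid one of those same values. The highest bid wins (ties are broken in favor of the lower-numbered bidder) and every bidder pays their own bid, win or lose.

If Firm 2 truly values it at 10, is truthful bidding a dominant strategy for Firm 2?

No

Consider the case where Firm 1 bids 6, Firm 3 bids 6 and Firm 4 bids 18.
Truthful bid 10: loses but pays 10, utility -10.
Bid 6 instead: loses but pays 6, utility -6.
Since -6 > -10, bidding 6 is strictly better here, so truthful bidding is not dominant.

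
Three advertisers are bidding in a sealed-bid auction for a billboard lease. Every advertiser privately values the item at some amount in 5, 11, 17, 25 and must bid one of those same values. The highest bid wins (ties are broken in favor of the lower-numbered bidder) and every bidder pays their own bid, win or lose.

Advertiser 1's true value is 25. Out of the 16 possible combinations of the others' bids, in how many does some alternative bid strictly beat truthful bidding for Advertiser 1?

9

Others bid (5, 5): truth gives 0; bid 5 gives 20 > 0. Violating.
Others bid (5, 11): truth gives 0; bid 11 gives 14 > 0. Violating.
Others bid (5, 17): truth gives 0; bid 17 gives 8 > 0. Violating.
Others bid (11, 5): truth gives 0; bid 11 gives 14 > 0. Violating.
Others bid (5, 25): truth gives 0; no alternative beats it.
Others bid (11, 25): truth gives 0; no alternative beats it.
(Checking all 16 profiles: 9 have a profitable deviation, 7 do not.)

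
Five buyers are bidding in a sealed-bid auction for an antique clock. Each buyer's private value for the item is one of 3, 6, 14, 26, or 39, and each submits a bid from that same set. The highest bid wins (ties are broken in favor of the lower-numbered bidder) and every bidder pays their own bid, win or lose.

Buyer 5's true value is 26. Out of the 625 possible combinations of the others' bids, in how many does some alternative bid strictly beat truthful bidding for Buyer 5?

560

Others bid (3, 3, 3, 3): truth gives 0; bid 6 gives 20 > 0. Violating.
Others bid (3, 3, 3, 6): truth gives 0; bid 14 gives 12 > 0. Violating.
Others bid (3, 3, 3, 26): truth gives -26; bid 3 gives -3 > -26. Violating.
Others bid (3, 3, 3, 39): truth gives -26; bid 3 gives -3 > -26. Violating.
Others bid (3, 3, 3, 14): truth gives 0; no alternative beats it.
Others bid (3, 3, 6, 14): truth gives 0; no alternative beats it.
(Checking all 625 profiles: 560 have a profitable deviation, 65 do not.)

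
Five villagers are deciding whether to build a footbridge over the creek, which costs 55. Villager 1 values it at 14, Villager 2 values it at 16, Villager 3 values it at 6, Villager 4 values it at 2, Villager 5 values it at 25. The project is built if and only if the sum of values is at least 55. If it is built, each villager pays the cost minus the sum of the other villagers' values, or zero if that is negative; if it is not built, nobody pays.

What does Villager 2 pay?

8

Total value 63 ≥ cost 55, so the project is built.
The other villagers' values sum to 47.
Cost minus that sum is 55 - 47 = 8.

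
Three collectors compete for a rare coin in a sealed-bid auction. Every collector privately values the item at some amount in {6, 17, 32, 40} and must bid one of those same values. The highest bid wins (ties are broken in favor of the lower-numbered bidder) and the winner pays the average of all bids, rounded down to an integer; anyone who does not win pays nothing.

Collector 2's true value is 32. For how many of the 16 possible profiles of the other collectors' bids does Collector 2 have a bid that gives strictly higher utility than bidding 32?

Others bid (6, 6): truth gives 18; bid 17 gives 23 > 18. Violating.
Others bid (6, 17): truth gives 14; bid 17 gives 19 > 14. Violating.
Others bid (6, 40): truth gives 0; bid 40 gives 4 > 0. Violating.
Others bid (32, 6): truth gives 0; bid 40 gives 6 > 0. Violating.
Others bid (6, 32): truth gives 9; no alternative beats it.
Others bid (17, 6): truth gives 14; no alternative beats it.
(Checking all 16 profiles: 5 have a profitable deviation, 11 do not.)

5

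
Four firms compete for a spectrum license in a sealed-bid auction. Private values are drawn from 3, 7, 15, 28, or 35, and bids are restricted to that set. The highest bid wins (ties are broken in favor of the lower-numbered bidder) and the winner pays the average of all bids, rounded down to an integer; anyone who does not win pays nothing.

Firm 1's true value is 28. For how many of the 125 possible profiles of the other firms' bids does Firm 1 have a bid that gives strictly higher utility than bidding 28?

69

Others bid (3, 3, 3): truth gives 19; bid 3 gives 25 > 19. Violating.
Others bid (3, 3, 7): truth gives 18; bid 7 gives 23 > 18. Violating.
Others bid (3, 3, 15): truth gives 16; bid 15 gives 19 > 16. Violating.
Others bid (3, 3, 35): truth gives 0; bid 35 gives 9 > 0. Violating.
Others bid (3, 3, 28): truth gives 13; no alternative beats it.
Others bid (3, 7, 28): truth gives 12; no alternative beats it.
(Checking all 125 profiles: 69 have a profitable deviation, 56 do not.)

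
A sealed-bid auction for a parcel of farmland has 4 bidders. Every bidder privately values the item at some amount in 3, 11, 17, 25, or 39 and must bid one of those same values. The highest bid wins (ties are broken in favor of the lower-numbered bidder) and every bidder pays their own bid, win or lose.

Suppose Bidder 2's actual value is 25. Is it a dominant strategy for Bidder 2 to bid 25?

Consider the case where Bidder 1 bids 3, Bidder 3 bids 3 and Bidder 4 bids 3.
Truthful bid 25: wins, pays 25, utility 25 - 25 = 0.
Bid 11 instead: wins, pays 11, utility 25 - 11 = 14.
Since 14 > 0, bidding 11 is strictly better here, so truthful bidding is not dominant.

No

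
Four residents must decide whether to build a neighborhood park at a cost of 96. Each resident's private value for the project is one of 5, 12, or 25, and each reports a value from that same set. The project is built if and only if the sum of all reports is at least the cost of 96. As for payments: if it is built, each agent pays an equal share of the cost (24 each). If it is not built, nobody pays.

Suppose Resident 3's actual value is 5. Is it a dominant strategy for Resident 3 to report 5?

Check each profile of the others' reports and compare truth against every alternative report.
Others report (5, 5, 5): truth gives 0, best alternative gives 0.
Others report (5, 5, 12): truth gives 0, best alternative gives 0.
Others report (5, 5, 25): truth gives 0, best alternative gives 0.
Others report (5, 12, 5): truth gives 0, best alternative gives 0.
Others report (5, 12, 12): truth gives 0, best alternative gives 0.
Others report (5, 12, 25): truth gives 0, best alternative gives 0.
(Remaining 21 profiles checked similarly; truth is weakly best in each.)
In every case the truthful report is at least as good as any alternative, so it is a dominant strategy.

Yes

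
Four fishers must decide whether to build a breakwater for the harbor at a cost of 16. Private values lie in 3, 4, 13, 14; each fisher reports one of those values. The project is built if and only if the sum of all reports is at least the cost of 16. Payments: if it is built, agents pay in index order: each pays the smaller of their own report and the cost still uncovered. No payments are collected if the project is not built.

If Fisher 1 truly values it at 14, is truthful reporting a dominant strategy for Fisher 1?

No

Consider the case where Fisher 2 reports 3, Fisher 3 reports 3 and Fisher 4 reports 3.
Truthful report 14: project built, pays 14, utility 14 - 14 = 0.
Report 13 instead: project built, pays 13, utility 14 - 13 = 1.
Since 1 > 0, reporting 13 is strictly better here, so truthful reporting is not dominant.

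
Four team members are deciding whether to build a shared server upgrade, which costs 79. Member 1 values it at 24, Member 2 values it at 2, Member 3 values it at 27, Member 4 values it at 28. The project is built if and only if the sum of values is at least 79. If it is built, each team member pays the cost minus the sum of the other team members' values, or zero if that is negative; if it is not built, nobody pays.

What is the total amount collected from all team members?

Total value 81 ≥ cost 79, so it is built.
Member 1: others sum to 57; max(0, 79 - 57) = 22.
Member 2: others sum to 79; max(0, 79 - 79) = 0.
Member 3: others sum to 54; max(0, 79 - 54) = 25.
Member 4: others sum to 53; max(0, 79 - 53) = 26.
Total collected = 22 + 0 + 25 + 26 = 73.

73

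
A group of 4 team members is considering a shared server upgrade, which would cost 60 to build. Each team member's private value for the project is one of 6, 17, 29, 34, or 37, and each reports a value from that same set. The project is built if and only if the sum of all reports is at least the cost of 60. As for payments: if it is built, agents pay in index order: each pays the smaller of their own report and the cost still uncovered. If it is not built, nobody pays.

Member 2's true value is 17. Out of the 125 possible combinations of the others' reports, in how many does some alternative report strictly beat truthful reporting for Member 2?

102

Others report (6, 17, 34): truth gives 0; report 6 gives 11 > 0. Violating.
Others report (6, 17, 37): truth gives 0; report 6 gives 11 > 0. Violating.
Others report (6, 29, 29): truth gives 0; report 6 gives 11 > 0. Violating.
Others report (6, 29, 34): truth gives 0; report 6 gives 11 > 0. Violating.
Others report (6, 6, 6): truth gives 0; no alternative beats it.
Others report (6, 6, 17): truth gives 0; no alternative beats it.
(Checking all 125 profiles: 102 have a profitable deviation, 23 do not.)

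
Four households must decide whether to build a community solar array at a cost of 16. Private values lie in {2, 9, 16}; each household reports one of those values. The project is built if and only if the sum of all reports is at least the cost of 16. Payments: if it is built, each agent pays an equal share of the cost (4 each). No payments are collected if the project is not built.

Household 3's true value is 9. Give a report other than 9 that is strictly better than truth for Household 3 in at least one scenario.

Suppose Household 1 reports 2, Household 2 reports 2 and Household 4 reports 2.
Report 9: project not built, utility 0.
Report 16: project built, pays 4, utility 9 - 4 = 5.
So reporting 16 beats truth here (5 > 0).

16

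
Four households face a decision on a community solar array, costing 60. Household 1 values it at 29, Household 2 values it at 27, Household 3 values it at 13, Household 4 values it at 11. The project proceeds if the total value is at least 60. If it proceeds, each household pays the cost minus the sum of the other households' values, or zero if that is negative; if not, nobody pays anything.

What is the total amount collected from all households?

Total value 80 ≥ cost 60, so it is built.
Household 1: others sum to 51; max(0, 60 - 51) = 9.
Household 2: others sum to 53; max(0, 60 - 53) = 7.
Household 3: others sum to 67; max(0, 60 - 67) = 0.
Household 4: others sum to 69; max(0, 60 - 69) = 0.
Total collected = 9 + 7 + 0 + 0 = 16.

16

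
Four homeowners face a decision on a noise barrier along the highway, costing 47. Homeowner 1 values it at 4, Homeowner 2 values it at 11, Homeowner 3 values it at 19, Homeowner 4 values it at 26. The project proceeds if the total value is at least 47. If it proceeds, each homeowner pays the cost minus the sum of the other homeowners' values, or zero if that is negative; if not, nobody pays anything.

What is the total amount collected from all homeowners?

Total value 60 ≥ cost 47, so it is built.
Homeowner 1: others sum to 56; max(0, 47 - 56) = 0.
Homeowner 2: others sum to 49; max(0, 47 - 49) = 0.
Homeowner 3: others sum to 41; max(0, 47 - 41) = 6.
Homeowner 4: others sum to 34; max(0, 47 - 34) = 13.
Total collected = 0 + 0 + 6 + 13 = 19.

19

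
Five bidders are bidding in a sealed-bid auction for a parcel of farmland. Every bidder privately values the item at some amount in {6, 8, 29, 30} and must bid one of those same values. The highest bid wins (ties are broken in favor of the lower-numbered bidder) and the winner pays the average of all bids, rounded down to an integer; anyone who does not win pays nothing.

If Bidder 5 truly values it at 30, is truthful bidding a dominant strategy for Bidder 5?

Consider the case where Bidder 1 bids 6, Bidder 2 bids 6, Bidder 3 bids 6 and Bidder 4 bids 6.
Truthful bid 30: wins, pays 10, utility 30 - 10 = 20.
Bid 8 instead: wins, pays 6, utility 30 - 6 = 24.
Since 24 > 20, bidding 8 is strictly better here, so truthful bidding is not dominant.

No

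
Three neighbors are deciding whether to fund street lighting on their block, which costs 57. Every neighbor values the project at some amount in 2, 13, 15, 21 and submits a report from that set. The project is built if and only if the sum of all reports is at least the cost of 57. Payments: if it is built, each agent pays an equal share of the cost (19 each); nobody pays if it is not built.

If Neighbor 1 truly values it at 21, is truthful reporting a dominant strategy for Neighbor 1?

Check each profile of the others' reports and compare truth against every alternative report.
Others report (15, 21): truth gives 2, best alternative gives 0.
Others report (21, 15): truth gives 2, best alternative gives 0.
Others report (21, 21): truth gives 2, best alternative gives 2.
Others report (2, 2): truth gives 0, best alternative gives 0.
Others report (2, 13): truth gives 0, best alternative gives 0.
Others report (2, 15): truth gives 0, best alternative gives 0.
(Remaining 10 profiles checked similarly; truth is weakly best in each.)
In every case the truthful report is at least as good as any alternative, so it is a dominant strategy.

Yes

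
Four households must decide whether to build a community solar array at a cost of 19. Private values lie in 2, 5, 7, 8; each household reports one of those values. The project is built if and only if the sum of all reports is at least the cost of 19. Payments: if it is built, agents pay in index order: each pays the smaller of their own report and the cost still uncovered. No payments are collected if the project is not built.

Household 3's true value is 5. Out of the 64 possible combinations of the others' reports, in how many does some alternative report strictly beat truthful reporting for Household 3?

35

Others report (2, 7, 8): truth gives 0; report 2 gives 3 > 0. Violating.
Others report (2, 8, 7): truth gives 0; report 2 gives 3 > 0. Violating.
Others report (2, 8, 8): truth gives 0; report 2 gives 3 > 0. Violating.
Others report (5, 5, 7): truth gives 0; report 2 gives 3 > 0. Violating.
Others report (2, 2, 2): truth gives 0; no alternative beats it.
Others report (2, 2, 5): truth gives 0; no alternative beats it.
(Checking all 64 profiles: 35 have a profitable deviation, 29 do not.)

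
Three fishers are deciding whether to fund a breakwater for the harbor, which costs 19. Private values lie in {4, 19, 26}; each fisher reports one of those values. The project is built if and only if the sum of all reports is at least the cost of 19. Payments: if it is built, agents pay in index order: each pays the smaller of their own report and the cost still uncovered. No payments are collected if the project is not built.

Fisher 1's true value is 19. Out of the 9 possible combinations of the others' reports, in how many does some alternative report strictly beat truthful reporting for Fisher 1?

8

Others report (4, 19): truth gives 0; report 4 gives 15 > 0. Violating.
Others report (4, 26): truth gives 0; report 4 gives 15 > 0. Violating.
Others report (19, 4): truth gives 0; report 4 gives 15 > 0. Violating.
Others report (19, 19): truth gives 0; report 4 gives 15 > 0. Violating.
Others report (4, 4): truth gives 0; no alternative beats it.
(Checking all 9 profiles: 8 have a profitable deviation, 1 does not.)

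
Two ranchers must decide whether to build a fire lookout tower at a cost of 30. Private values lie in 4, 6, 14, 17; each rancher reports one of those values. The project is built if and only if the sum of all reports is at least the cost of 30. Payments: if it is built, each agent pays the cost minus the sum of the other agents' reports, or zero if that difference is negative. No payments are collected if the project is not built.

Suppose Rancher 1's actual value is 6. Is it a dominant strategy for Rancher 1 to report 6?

Check each profile of the others' reports and compare truth against every alternative report.
Others report (4): truth gives 0, best alternative gives 0.
Others report (6): truth gives 0, best alternative gives 0.
Others report (14): truth gives 0, best alternative gives 0.
Others report (17): truth gives 0, best alternative gives 0.
In every case the truthful report is at least as good as any alternative, so it is a dominant strategy.

Yes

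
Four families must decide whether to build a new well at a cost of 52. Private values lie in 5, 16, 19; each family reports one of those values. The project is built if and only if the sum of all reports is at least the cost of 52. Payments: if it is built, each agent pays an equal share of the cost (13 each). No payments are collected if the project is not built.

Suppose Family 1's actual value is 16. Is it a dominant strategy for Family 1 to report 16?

Yes

Check each profile of the others' reports and compare truth against every alternative report.
Others report (5, 16, 16): truth gives 3, best alternative gives 3.
Others report (5, 16, 19): truth gives 3, best alternative gives 3.
Others report (5, 19, 16): truth gives 3, best alternative gives 3.
Others report (5, 19, 19): truth gives 3, best alternative gives 3.
Others report (16, 5, 16): truth gives 3, best alternative gives 3.
Others report (16, 5, 19): truth gives 3, best alternative gives 3.
(Remaining 21 profiles checked similarly; truth is weakly best in each.)
In every case the truthful report is at least as good as any alternative, so it is a dominant strategy.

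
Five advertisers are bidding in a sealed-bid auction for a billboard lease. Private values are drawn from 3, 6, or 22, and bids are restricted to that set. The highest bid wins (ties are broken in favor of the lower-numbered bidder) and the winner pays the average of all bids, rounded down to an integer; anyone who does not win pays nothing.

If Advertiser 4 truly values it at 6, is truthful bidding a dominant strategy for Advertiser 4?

Check each profile of the others' bids and compare truth against every alternative bid.
Others bid (3, 3, 3, 3): truth gives 3, best alternative gives 0.
Others bid (3, 3, 3, 6): truth gives 2, best alternative gives 0.
Others bid (3, 3, 3, 22): truth gives 0, best alternative gives 0.
Others bid (3, 3, 6, 3): truth gives 0, best alternative gives 0.
Others bid (3, 3, 6, 6): truth gives 0, best alternative gives 0.
Others bid (3, 3, 6, 22): truth gives 0, best alternative gives 0.
(Remaining 75 profiles checked similarly; truth is weakly best in each.)
In every case the truthful bid is at least as good as any alternative, so it is a dominant strategy.

Yes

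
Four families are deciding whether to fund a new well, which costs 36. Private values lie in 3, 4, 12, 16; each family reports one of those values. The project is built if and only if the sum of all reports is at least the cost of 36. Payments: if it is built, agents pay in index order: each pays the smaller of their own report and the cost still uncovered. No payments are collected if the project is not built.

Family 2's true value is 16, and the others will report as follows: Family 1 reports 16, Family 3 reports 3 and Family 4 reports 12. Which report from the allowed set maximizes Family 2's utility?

Report 3: project not built, utility 0.
Report 4: project not built, utility 0.
Report 12: project built, pays 12, utility 16 - 12 = 4.
Report 16: project built, pays 16, utility 16 - 16 = 0.
The best choice is 12 with utility 4.

12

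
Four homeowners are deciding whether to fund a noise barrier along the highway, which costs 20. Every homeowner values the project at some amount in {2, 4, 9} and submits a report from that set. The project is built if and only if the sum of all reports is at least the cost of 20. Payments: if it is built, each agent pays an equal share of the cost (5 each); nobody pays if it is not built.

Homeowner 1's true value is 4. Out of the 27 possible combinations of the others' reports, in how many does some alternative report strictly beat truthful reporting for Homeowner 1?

Others report (4, 4, 9): truth gives -1; report 2 gives 0 > -1. Violating.
Others report (4, 9, 4): truth gives -1; report 2 gives 0 > -1. Violating.
Others report (9, 4, 4): truth gives -1; report 2 gives 0 > -1. Violating.
Others report (2, 2, 2): truth gives 0; no alternative beats it.
Others report (2, 2, 4): truth gives 0; no alternative beats it.
(Checking all 27 profiles: 3 have a profitable deviation, 24 do not.)

3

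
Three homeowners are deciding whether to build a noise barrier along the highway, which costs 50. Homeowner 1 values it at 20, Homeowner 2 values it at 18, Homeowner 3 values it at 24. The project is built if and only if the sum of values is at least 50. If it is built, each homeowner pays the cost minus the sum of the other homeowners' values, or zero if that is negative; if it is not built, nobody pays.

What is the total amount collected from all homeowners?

26

Total value 62 ≥ cost 50, so it is built.
Homeowner 1: others sum to 42; max(0, 50 - 42) = 8.
Homeowner 2: others sum to 44; max(0, 50 - 44) = 6.
Homeowner 3: others sum to 38; max(0, 50 - 38) = 12.
Total collected = 8 + 6 + 12 = 26.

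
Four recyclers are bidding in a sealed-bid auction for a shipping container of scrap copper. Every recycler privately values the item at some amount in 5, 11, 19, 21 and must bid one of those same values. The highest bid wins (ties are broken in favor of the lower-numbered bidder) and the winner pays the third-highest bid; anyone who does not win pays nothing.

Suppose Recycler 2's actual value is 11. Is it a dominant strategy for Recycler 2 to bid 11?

No

Consider the case where Recycler 1 bids 5, Recycler 3 bids 5 and Recycler 4 bids 19.
Truthful bid 11: loses, pays 0, utility 0.
Bid 19 instead: wins, pays 5, utility 11 - 5 = 6.
Since 6 > 0, bidding 19 is strictly better here, so truthful bidding is not dominant.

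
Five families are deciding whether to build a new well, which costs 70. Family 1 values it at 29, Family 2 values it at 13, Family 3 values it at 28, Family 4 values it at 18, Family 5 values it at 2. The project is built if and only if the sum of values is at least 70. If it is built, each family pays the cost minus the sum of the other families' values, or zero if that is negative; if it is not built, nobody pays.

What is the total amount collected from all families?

17

Total value 90 ≥ cost 70, so it is built.
Family 1: others sum to 61; max(0, 70 - 61) = 9.
Family 2: others sum to 77; max(0, 70 - 77) = 0.
Family 3: others sum to 62; max(0, 70 - 62) = 8.
Family 4: others sum to 72; max(0, 70 - 72) = 0.
Family 5: others sum to 88; max(0, 70 - 88) = 0.
Total collected = 9 + 0 + 8 + 0 + 0 = 17.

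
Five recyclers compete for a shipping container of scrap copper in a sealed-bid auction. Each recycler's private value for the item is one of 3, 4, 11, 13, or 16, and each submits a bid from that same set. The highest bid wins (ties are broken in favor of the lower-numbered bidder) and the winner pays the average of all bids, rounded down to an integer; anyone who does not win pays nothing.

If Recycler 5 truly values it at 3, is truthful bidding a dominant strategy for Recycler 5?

Yes

Check each profile of the others' bids and compare truth against every alternative bid.
Others bid (3, 3, 3, 3): truth gives 0, best alternative gives 0.
Others bid (3, 3, 3, 4): truth gives 0, best alternative gives 0.
Others bid (3, 3, 3, 11): truth gives 0, best alternative gives 0.
Others bid (3, 3, 3, 13): truth gives 0, best alternative gives 0.
Others bid (3, 3, 3, 16): truth gives 0, best alternative gives 0.
Others bid (3, 3, 4, 3): truth gives 0, best alternative gives 0.
(Remaining 619 profiles checked similarly; truth is weakly best in each.)
In every case the truthful bid is at least as good as any alternative, so it is a dominant strategy.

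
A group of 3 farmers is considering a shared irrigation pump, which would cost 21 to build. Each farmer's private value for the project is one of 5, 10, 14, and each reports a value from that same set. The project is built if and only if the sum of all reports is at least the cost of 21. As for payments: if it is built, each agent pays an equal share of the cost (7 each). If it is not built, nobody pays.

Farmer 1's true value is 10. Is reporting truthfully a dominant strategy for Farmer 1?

Consider the case where Farmer 2 reports 5 and Farmer 3 reports 5.
Truthful report 10: project not built, utility 0.
Report 14 instead: project built, pays 7, utility 10 - 7 = 3.
Since 3 > 0, reporting 14 is strictly better here, so truthful reporting is not dominant.

No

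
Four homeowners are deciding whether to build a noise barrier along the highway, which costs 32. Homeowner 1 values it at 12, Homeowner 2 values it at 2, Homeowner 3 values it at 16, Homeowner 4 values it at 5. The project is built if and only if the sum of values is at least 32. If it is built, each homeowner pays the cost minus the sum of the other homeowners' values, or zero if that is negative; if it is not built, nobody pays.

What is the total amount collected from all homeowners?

Total value 35 ≥ cost 32, so it is built.
Homeowner 1: others sum to 23; max(0, 32 - 23) = 9.
Homeowner 2: others sum to 33; max(0, 32 - 33) = 0.
Homeowner 3: others sum to 19; max(0, 32 - 19) = 13.
Homeowner 4: others sum to 30; max(0, 32 - 30) = 2.
Total collected = 9 + 0 + 13 + 2 = 24.

24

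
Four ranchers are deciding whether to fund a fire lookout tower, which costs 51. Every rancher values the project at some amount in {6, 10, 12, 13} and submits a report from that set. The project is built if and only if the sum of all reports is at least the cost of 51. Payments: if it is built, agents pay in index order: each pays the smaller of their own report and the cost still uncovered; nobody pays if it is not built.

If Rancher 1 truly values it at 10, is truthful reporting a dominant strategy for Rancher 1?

Check each profile of the others' reports and compare truth against every alternative report.
Others report (6, 6, 6): truth gives 0, best alternative gives 0.
Others report (6, 6, 10): truth gives 0, best alternative gives 0.
Others report (6, 6, 12): truth gives 0, best alternative gives 0.
Others report (6, 6, 13): truth gives 0, best alternative gives 0.
Others report (6, 10, 6): truth gives 0, best alternative gives 0.
Others report (6, 10, 10): truth gives 0, best alternative gives 0.
(Remaining 58 profiles checked similarly; truth is weakly best in each.)
In every case the truthful report is at least as good as any alternative, so it is a dominant strategy.

Yes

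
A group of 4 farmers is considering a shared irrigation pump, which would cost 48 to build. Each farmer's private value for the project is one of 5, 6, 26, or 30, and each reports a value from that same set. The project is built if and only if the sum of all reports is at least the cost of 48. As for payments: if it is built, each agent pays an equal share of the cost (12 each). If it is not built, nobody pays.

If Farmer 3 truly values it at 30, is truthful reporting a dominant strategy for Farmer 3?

Yes

Check each profile of the others' reports and compare truth against every alternative report.
Others report (6, 6, 6): truth gives 18, best alternative gives 0.
Others report (5, 5, 26): truth gives 18, best alternative gives 18.
Others report (5, 5, 30): truth gives 18, best alternative gives 18.
Others report (5, 6, 26): truth gives 18, best alternative gives 18.
Others report (5, 6, 30): truth gives 18, best alternative gives 18.
Others report (5, 26, 5): truth gives 18, best alternative gives 18.
(Remaining 58 profiles checked similarly; truth is weakly best in each.)
In every case the truthful report is at least as good as any alternative, so it is a dominant strategy.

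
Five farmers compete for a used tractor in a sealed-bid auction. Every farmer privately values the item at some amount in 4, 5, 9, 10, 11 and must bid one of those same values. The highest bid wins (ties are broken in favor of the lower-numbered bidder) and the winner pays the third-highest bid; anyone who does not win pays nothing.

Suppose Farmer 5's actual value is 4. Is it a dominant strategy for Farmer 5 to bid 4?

Yes

Check each profile of the others' bids and compare truth against every alternative bid.
Others bid (4, 4, 4, 4): truth gives 0, best alternative gives 0.
Others bid (4, 4, 4, 5): truth gives 0, best alternative gives 0.
Others bid (4, 4, 4, 9): truth gives 0, best alternative gives 0.
Others bid (4, 4, 4, 10): truth gives 0, best alternative gives 0.
Others bid (4, 4, 4, 11): truth gives 0, best alternative gives 0.
Others bid (4, 4, 5, 4): truth gives 0, best alternative gives 0.
(Remaining 619 profiles checked similarly; truth is weakly best in each.)
In every case the truthful bid is at least as good as any alternative, so it is a dominant strategy.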